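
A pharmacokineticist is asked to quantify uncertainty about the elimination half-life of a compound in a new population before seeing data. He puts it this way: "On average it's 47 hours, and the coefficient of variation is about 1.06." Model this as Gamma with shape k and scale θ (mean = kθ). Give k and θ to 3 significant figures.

k ≈ 0.89, θ ≈ 52.8

For Gamma(k, scale θ): mean = kθ, variance = kθ², so CV = 1/√k.
CV = 1.06, hence k = 1/CV² = 0.89.
Then θ = mean/k = 47/0.89 = 52.8.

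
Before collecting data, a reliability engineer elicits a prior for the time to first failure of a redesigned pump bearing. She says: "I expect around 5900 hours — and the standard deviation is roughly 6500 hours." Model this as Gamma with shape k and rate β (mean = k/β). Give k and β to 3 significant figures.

For Gamma(k, rate β): mean = k/β, variance = k/β², so CV = 1/√k.
CV = SD/mean = 6500/5900 = 1.102, hence k = 1/CV² = 0.824.
Then β = k/mean = 0.824/5900 = 0.00014.

k ≈ 0.824, β ≈ 0.00014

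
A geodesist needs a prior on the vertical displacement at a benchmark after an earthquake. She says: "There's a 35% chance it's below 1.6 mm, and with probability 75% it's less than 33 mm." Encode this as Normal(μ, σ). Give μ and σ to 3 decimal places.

The p-quantile of Normal(μ,σ) is μ + z_p·σ, with z_{0.35} = -0.3853 and z_{0.75} = 0.6745.
Eliminate σ: μ = (z₂·x₁ − z₁·x₂)/(z₂ − z₁) = (0.6745·1.6 − (-0.3853)·33)/1.06 = 13.016.
Then σ = (x₂ − x₁)/(z₂ − z₁) = (33 − 1.6)/1.06 = 29.628.

μ = 13.016, σ = 29.628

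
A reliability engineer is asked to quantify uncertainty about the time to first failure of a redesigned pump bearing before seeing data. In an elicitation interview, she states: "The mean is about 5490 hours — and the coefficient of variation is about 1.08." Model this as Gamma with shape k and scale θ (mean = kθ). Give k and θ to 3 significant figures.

k ≈ 0.857, θ ≈ 6400

For Gamma(k, scale θ): mean = kθ, variance = kθ², so CV = 1/√k.
CV = 1.08, hence k = 1/CV² = 0.857.
Then θ = mean/k = 5490/0.857 = 6400.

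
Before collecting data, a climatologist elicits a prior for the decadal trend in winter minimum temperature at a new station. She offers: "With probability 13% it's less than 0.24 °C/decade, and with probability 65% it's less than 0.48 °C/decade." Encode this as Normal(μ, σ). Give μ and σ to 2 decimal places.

μ = 0.42, σ = 0.16

For Normal(μ,σ), the p-quantile is μ + z_p·σ. Here z_{0.13} = -1.126, z_{0.65} = 0.3853.
So 0.24 = μ − 1.126σ and 0.48 = μ + 0.3853σ.
Subtracting: σ = (0.48 − 0.24)/(0.3853 − (-1.126)) = 0.16.
Then μ = 0.24 − (-1.126)·0.16 = 0.42.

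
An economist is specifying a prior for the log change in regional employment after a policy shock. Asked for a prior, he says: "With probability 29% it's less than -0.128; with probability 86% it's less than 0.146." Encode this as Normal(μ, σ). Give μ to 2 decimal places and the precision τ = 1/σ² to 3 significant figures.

μ = -0.04, τ = 35.6

The p-quantile of Normal(μ,σ) is μ + z_p·σ, with z_{0.29} = -0.5534 and z_{0.86} = 1.08.
Eliminate σ: μ = (z₂·x₁ − z₁·x₂)/(z₂ − z₁) = (1.08·-0.128 − (-0.5534)·0.146)/1.634 = -0.04.
Then σ = (x₂ − x₁)/(z₂ − z₁) = (0.146 − -0.128)/1.634 = 0.17.
Precision τ = 1/σ² = 1/0.1677² = 35.6.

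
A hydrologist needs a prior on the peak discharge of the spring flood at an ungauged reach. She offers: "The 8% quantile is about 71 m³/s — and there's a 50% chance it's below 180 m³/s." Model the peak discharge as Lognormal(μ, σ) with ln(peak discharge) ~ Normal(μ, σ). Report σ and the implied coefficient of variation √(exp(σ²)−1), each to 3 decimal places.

σ ≈ 0.662, CV ≈ 0.742

If T ~ Lognormal(μ,σ) then ln T ~ Normal(μ,σ), so the p-quantile of ln T is μ + z_p·σ.
ln(71) = 4.263 and ln(180) = 5.193; z_{0.08} = -1.405, z_{0.5} = 0.
σ = (5.193 − 4.263)/(0 − (-1.405)) = 0.662.
μ = 4.263 − (-1.405)·0.662 = 5.193.
CV = √(exp(σ²)−1) = √(exp(0.4384)−1) = 0.742.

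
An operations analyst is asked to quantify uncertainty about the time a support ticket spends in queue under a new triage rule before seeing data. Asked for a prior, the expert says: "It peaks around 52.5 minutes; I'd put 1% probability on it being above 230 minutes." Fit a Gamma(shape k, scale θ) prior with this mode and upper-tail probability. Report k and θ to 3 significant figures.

k ≈ 2.87, θ ≈ 28.1

Gamma(k,θ) with k>1 has mode (k−1)θ, so θ = 52.5/(k−1).
Need P(X < 230) = 0.99 with θ tied to k this way. Start at k = 2, θ = 52.5: P(X<230) ≈ 0.933.
Too low — raise k to concentrate. Iterating converges to k ≈ 2.87.
Then θ = 52.5/(2.87−1) ≈ 28.1.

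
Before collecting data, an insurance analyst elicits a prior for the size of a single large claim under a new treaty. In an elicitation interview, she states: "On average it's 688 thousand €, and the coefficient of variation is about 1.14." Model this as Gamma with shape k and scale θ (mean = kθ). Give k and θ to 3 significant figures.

For Gamma(k, scale θ): mean = kθ, variance = kθ², so CV = 1/√k.
CV = 1.14, hence k = 1/CV² = 0.769.
Then θ = mean/k = 688/0.769 = 894.

k ≈ 0.769, θ ≈ 894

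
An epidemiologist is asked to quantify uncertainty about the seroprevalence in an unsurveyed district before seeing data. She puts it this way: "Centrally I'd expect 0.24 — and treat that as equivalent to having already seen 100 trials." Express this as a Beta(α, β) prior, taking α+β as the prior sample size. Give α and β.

α = 24, β = 76

Under the effective-sample-size interpretation, Beta(α, β) has prior mean α/(α+β) and prior sample size α+β.
So α+β = 100 and α/(α+β) = 0.24, giving α = 0.24·100 = 24 and β = 100 − 24 = 76.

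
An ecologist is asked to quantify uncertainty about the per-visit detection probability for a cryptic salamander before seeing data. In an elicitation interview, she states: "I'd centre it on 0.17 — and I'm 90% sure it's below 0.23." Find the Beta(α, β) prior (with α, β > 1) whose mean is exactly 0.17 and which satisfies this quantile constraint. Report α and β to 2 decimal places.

α ≈ 11.55, β ≈ 56.37

With mean 0.17 fixed, write α = 0.17s, β = 0.83s where s = α+β.
Need P(θ < 0.23) = 0.9 under Beta(0.17s, 0.83s). Normal approximation: (q−m)/√(m(1−m)/s) ≈ z_{0.9} = 1.28, so s ≈ 0.17·0.83·(1.28)²/(0.23−0.17)² = 64.4.
At s = 64.4: P(θ<0.23) ≈ 0.895. Adjusting to match 0.9 gives s ≈ 67.92.
So α = 0.17·67.92 ≈ 11.55, β = 0.83·67.92 ≈ 56.37.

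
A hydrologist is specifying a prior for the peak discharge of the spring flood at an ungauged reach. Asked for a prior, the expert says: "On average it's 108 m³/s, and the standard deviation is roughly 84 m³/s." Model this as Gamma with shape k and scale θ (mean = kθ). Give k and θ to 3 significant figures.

For Gamma(k, scale θ): mean = kθ, variance = kθ², so CV = 1/√k.
CV = SD/mean = 84/108 = 0.7778, hence k = 1/CV² = 1.65.
Then θ = mean/k = 108/1.65 = 65.3.

k ≈ 1.65, θ ≈ 65.3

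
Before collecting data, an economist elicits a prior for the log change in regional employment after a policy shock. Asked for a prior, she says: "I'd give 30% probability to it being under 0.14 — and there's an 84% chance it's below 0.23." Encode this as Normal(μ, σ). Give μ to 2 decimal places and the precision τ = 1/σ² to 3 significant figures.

μ = 0.17, τ = 285

The p-quantile of Normal(μ,σ) is μ + z_p·σ, with z_{0.3} = -0.5244 and z_{0.84} = 0.9945.
Eliminate σ: μ = (z₂·x₁ − z₁·x₂)/(z₂ − z₁) = (0.9945·0.14 − (-0.5244)·0.23)/1.519 = 0.17.
Then σ = (x₂ − x₁)/(z₂ − z₁) = (0.23 − 0.14)/1.519 = 0.06.
Precision τ = 1/σ² = 1/0.05926² = 285.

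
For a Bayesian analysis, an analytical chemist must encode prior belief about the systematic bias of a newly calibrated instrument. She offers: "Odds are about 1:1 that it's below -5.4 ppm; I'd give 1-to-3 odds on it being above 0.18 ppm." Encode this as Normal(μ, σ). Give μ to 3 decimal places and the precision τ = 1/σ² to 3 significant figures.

For Normal(μ,σ), the p-quantile is μ + z_p·σ. Here z_{0.5} = 0, z_{0.75} = 0.6745.
So -5.4 = μ + 0σ and 0.18 = μ + 0.6745σ.
Subtracting: σ = (0.18 − -5.4)/(0.6745 − (0)) = 8.273.
Then μ = -5.4 − (0)·8.273 = -5.400.
Precision τ = 1/σ² = 1/8.273² = 0.0146.

μ = -5.400, τ = 0.0146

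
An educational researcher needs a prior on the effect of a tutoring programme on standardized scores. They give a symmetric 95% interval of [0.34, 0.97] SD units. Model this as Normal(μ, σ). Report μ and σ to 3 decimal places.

μ = 0.655, σ = 0.161

A symmetric 95% interval runs μ ± z·σ with z = 1.96.
Half-width = 0.315, so σ = 0.315/1.96 = 0.161.
μ is the interval midpoint, 0.655.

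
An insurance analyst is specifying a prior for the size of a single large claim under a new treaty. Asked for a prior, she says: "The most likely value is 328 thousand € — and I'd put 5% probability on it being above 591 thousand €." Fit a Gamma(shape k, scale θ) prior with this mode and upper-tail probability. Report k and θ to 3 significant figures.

k ≈ 9.04, θ ≈ 40.8

Gamma(k,θ) with k>1 has mode (k−1)θ, so θ = 328/(k−1).
Need P(X < 591) = 0.95 with θ tied to k this way. Start at k = 2, θ = 328: P(X<591) ≈ 0.538.
Too low — raise k to concentrate. Iterating converges to k ≈ 9.04.
Then θ = 328/(9.04−1) ≈ 40.8.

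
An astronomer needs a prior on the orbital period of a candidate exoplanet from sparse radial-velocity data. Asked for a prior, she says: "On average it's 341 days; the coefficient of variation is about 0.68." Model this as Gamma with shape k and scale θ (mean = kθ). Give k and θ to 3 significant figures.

k ≈ 2.16, θ ≈ 158

For Gamma(k, scale θ): mean = kθ, variance = kθ², so CV = 1/√k.
CV = 0.68, hence k = 1/CV² = 2.16.
Then θ = mean/k = 341/2.16 = 158.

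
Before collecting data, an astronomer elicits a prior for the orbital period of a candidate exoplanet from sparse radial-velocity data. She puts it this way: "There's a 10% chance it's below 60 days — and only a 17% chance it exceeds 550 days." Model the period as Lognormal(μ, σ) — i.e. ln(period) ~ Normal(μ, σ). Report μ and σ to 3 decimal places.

μ ≈ 5.364, σ ≈ 0.991

If T ~ Lognormal(μ,σ) then ln T ~ Normal(μ,σ), so the p-quantile of ln T is μ + z_p·σ.
ln(60) = 4.094 and ln(550) = 6.31; z_{0.1} = -1.282, z_{0.83} = 0.9542.
σ = (6.31 − 4.094)/(0.9542 − (-1.282)) = 0.991.
μ = 4.094 − (-1.282)·0.991 = 5.364.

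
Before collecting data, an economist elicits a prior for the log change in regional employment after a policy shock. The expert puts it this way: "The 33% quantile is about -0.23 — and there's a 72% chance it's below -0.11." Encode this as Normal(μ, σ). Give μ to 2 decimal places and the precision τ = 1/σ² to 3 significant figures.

μ = -0.18, τ = 72.6

For Normal(μ,σ), the p-quantile is μ + z_p·σ. Here z_{0.33} = -0.4399, z_{0.72} = 0.5828.
So -0.23 = μ − 0.4399σ and -0.11 = μ + 0.5828σ.
Subtracting: σ = (-0.11 − -0.23)/(0.5828 − (-0.4399)) = 0.12.
Then μ = -0.23 − (-0.4399)·0.12 = -0.18.
Precision τ = 1/σ² = 1/0.1173² = 72.6.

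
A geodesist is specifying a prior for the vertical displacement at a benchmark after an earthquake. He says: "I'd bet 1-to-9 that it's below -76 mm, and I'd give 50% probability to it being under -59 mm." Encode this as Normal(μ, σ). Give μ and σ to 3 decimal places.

The p-quantile of Normal(μ,σ) is μ + z_p·σ, with z_{0.1} = -1.282 and z_{0.5} = 0.
Eliminate σ: μ = (z₂·x₁ − z₁·x₂)/(z₂ − z₁) = (0·-76 − (-1.282)·-59)/1.282 = -59.000.
Then σ = (x₂ − x₁)/(z₂ − z₁) = (-59 − -76)/1.282 = 13.265.

μ = -59.000, σ = 13.265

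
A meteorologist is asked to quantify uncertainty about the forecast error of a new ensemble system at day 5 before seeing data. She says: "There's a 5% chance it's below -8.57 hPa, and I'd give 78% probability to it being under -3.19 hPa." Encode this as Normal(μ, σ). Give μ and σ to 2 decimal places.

The p-quantile of Normal(μ,σ) is μ + z_p·σ, with z_{0.05} = -1.645 and z_{0.78} = 0.7722.
Eliminate σ: μ = (z₂·x₁ − z₁·x₂)/(z₂ − z₁) = (0.7722·-8.57 − (-1.645)·-3.19)/2.417 = -4.91.
Then σ = (x₂ − x₁)/(z₂ − z₁) = (-3.19 − -8.57)/2.417 = 2.23.

μ = -4.91, σ = 2.23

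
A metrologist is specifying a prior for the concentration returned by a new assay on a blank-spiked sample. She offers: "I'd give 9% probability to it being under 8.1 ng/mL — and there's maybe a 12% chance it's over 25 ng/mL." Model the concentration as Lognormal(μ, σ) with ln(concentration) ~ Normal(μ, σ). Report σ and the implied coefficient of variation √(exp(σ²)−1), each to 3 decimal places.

σ ≈ 0.448, CV ≈ 0.471

If T ~ Lognormal(μ,σ) then ln T ~ Normal(μ,σ), so the p-quantile of ln T is μ + z_p·σ.
ln(8.1) = 2.092 and ln(25) = 3.219; z_{0.09} = -1.341, z_{0.88} = 1.175.
σ = (3.219 − 2.092)/(1.175 − (-1.341)) = 0.448.
μ = 2.092 − (-1.341)·0.448 = 2.693.
CV = √(exp(σ²)−1) = √(exp(0.2007)−1) = 0.471.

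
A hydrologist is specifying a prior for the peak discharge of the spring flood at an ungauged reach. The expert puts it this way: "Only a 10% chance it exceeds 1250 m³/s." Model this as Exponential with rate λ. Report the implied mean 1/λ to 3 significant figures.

P(T > 1250.0) = e^(−λ·1250.0) = 0.1, so λ = −ln(0.1)/1250.0 = 0.00184.
Mean = 1/λ = 543 m³/s.

mean ≈ 543 m³/s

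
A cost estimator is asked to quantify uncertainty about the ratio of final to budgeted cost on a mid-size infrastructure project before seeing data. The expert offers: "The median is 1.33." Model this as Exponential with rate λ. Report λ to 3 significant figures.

λ ≈ 0.521

Exponential median = ln 2 / λ, so λ = ln 2 / 1.33 = 0.521.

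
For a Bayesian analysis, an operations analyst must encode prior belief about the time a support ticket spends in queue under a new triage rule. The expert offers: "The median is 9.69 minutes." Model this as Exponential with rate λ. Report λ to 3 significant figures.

Exponential median = ln 2 / λ, so λ = ln 2 / 9.69 = 0.0715.

λ ≈ 0.0715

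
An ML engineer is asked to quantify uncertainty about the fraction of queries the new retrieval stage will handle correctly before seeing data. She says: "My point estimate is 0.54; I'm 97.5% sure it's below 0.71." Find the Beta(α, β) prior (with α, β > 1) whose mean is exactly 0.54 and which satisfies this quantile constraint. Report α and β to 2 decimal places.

α ≈ 16.52, β ≈ 14.08

With mean 0.54 fixed, write α = 0.54s, β = 0.46s where s = α+β.
Need P(θ < 0.71) = 0.975 under Beta(0.54s, 0.46s). Normal approximation: (q−m)/√(m(1−m)/s) ≈ z_{0.975} = 1.96, so s ≈ 0.54·0.46·(1.96)²/(0.71−0.54)² = 33.0.
At s = 33.0: P(θ<0.71) ≈ 0.979. Adjusting to match 0.975 gives s ≈ 30.60.
So α = 0.54·30.60 ≈ 16.52, β = 0.46·30.60 ≈ 14.08.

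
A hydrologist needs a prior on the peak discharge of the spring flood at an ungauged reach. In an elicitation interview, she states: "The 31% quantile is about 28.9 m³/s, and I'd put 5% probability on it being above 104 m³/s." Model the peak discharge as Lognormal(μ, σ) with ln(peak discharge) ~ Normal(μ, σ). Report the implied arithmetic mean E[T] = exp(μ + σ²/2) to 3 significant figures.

E[T] ≈ 46.5 m³/s

If T ~ Lognormal(μ,σ) then ln T ~ Normal(μ,σ), so the p-quantile of ln T is μ + z_p·σ.
ln(28.9) = 3.364 and ln(104) = 4.644; z_{0.31} = -0.4959, z_{0.95} = 1.645.
σ = (4.644 − 3.364)/(1.645 − (-0.4959)) = 0.598.
μ = 3.364 − (-0.4959)·0.598 = 3.660.
E[T] = exp(μ + σ²/2) = exp(3.660 + 0.1789) = 46.5 m³/s.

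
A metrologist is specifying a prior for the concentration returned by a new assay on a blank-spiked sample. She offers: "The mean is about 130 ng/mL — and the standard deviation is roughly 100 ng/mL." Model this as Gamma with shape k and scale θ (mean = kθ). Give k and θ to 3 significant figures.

For Gamma(k, scale θ): mean = kθ, variance = kθ², so CV = 1/√k.
CV = SD/mean = 100/130 = 0.7692, hence k = 1/CV² = 1.69.
Then θ = mean/k = 130/1.69 = 76.9.

k ≈ 1.69, θ ≈ 76.9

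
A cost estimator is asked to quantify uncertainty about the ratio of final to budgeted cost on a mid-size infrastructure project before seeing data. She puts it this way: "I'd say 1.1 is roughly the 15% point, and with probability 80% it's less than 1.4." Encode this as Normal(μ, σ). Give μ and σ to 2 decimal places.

μ = 1.27, σ = 0.16

The p-quantile of Normal(μ,σ) is μ + z_p·σ, with z_{0.15} = -1.036 and z_{0.8} = 0.8416.
Eliminate σ: μ = (z₂·x₁ − z₁·x₂)/(z₂ − z₁) = (0.8416·1.1 − (-1.036)·1.4)/1.878 = 1.27.
Then σ = (x₂ − x₁)/(z₂ − z₁) = (1.4 − 1.1)/1.878 = 0.16.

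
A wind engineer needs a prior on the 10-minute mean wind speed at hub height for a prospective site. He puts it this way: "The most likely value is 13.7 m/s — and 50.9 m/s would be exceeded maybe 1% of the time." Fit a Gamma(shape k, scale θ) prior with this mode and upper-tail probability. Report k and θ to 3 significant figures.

Gamma(k,θ) with k>1 has mode (k−1)θ, so θ = 13.7/(k−1).
Need P(X < 50.9) = 0.99 with θ tied to k this way. Start at k = 2, θ = 13.7: P(X<50.9) ≈ 0.885.
Too low — raise k to concentrate. Iterating converges to k ≈ 3.48.
Then θ = 13.7/(3.48−1) ≈ 5.53.

k ≈ 3.48, θ ≈ 5.53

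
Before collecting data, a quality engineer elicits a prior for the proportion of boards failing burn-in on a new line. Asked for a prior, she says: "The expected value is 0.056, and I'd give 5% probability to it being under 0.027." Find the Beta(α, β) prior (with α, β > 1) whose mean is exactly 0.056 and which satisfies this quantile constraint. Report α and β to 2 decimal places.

With mean 0.056 fixed, write α = 0.056s, β = 0.944s where s = α+β.
Need P(θ < 0.027) = 0.05 under Beta(0.056s, 0.944s). Normal approximation: (q−m)/√(m(1−m)/s) ≈ z_{0.05} = -1.64, so s ≈ 0.056·0.944·(-1.64)²/(0.027−0.056)² = 170.1.
At s = 170.1: P(θ<0.027) ≈ 0.026. Adjusting to match 0.05 gives s ≈ 127.20.
So α = 0.056·127.20 ≈ 7.12, β = 0.944·127.20 ≈ 120.07.

α ≈ 7.12, β ≈ 120.07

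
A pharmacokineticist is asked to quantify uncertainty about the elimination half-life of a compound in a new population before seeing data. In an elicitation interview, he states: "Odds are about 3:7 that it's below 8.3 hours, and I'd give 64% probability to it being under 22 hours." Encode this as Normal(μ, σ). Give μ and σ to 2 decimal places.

The p-quantile of Normal(μ,σ) is μ + z_p·σ, with z_{0.3} = -0.5244 and z_{0.64} = 0.3585.
Eliminate σ: μ = (z₂·x₁ − z₁·x₂)/(z₂ − z₁) = (0.3585·8.3 − (-0.5244)·22)/0.8829 = 16.44.
Then σ = (x₂ − x₁)/(z₂ − z₁) = (22 − 8.3)/0.8829 = 15.52.

μ = 16.44, σ = 15.52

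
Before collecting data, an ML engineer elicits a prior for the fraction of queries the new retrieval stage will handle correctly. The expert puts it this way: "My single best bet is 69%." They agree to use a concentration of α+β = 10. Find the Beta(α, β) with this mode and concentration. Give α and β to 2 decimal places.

α = 6.52, β = 3.48

For α,β > 1 the Beta mode is (α−1)/(α+β−2). With α+β = 10, the mode is (α−1)/8.
Set (α−1)/8 = 0.69 → α = 1 + 0.69·8 = 6.52.
β = 10 − α = 3.48.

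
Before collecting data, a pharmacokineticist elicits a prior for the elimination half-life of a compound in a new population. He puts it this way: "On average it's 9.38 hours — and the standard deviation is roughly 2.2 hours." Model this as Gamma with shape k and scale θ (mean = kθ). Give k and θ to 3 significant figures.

For Gamma(k, scale θ): mean = kθ, variance = kθ², so CV = 1/√k.
CV = SD/mean = 2.2/9.38 = 0.2345, hence k = 1/CV² = 18.2.
Then θ = mean/k = 9.38/18.2 = 0.516.

k ≈ 18.2, θ ≈ 0.516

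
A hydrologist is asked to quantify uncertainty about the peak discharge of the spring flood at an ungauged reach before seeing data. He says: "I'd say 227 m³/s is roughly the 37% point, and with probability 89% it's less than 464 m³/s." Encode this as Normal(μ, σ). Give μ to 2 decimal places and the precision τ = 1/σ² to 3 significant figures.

For Normal(μ,σ), the p-quantile is μ + z_p·σ. Here z_{0.37} = -0.3319, z_{0.89} = 1.227.
So 227 = μ − 0.3319σ and 464 = μ + 1.227σ.
Subtracting: σ = (464 − 227)/(1.227 − (-0.3319)) = 152.08.
Then μ = 227 − (-0.3319)·152.08 = 277.47.
Precision τ = 1/σ² = 1/152.1² = 4.32e-05.

μ = 277.47, τ = 4.32e-05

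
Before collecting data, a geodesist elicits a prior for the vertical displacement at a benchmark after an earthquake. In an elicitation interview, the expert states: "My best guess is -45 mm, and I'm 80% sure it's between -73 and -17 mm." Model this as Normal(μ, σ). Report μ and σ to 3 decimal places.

A symmetric 80% interval runs μ ± z·σ with z = 1.282.
Half-width = 28, so σ = 28/1.282 = 21.849.
μ is the stated best guess, -45.000.

μ = -45.000, σ = 21.849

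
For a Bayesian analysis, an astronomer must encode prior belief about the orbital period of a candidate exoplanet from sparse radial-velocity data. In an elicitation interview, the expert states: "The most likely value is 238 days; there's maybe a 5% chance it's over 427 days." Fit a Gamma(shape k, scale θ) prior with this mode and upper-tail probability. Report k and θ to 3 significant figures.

k ≈ 9.16, θ ≈ 29.2

Gamma(k,θ) with k>1 has mode (k−1)θ, so θ = 238/(k−1).
Need P(X < 427) = 0.95 with θ tied to k this way. Start at k = 2, θ = 238: P(X<427) ≈ 0.535.
Too low — raise k to concentrate. Iterating converges to k ≈ 9.16.
Then θ = 238/(9.16−1) ≈ 29.2.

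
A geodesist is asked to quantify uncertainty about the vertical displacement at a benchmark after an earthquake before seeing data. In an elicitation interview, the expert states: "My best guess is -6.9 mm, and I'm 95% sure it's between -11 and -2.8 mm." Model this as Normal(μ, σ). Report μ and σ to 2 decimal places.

μ = -6.90, σ = 2.09

A symmetric 95% interval runs μ ± z·σ with z = 1.96.
Half-width = 4.1, so σ = 4.1/1.96 = 2.09.
μ is the stated best guess, -6.90.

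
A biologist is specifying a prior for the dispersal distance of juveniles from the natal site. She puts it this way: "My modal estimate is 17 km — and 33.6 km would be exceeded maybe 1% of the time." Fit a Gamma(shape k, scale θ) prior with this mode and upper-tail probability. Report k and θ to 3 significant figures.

k ≈ 11.6, θ ≈ 1.6

Gamma(k,θ) with k>1 has mode (k−1)θ, so θ = 17/(k−1).
Need P(X < 33.6) = 0.99 with θ tied to k this way. Start at k = 2, θ = 17: P(X<33.6) ≈ 0.588.
Too low — raise k to concentrate. Iterating converges to k ≈ 11.6.
Then θ = 17/(11.6−1) ≈ 1.6.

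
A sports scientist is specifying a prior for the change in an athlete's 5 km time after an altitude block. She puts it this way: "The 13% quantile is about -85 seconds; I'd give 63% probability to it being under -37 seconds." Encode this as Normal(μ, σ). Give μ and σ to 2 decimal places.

The p-quantile of Normal(μ,σ) is μ + z_p·σ, with z_{0.13} = -1.126 and z_{0.63} = 0.3319.
Eliminate σ: μ = (z₂·x₁ − z₁·x₂)/(z₂ − z₁) = (0.3319·-85 − (-1.126)·-37)/1.458 = -47.92.
Then σ = (x₂ − x₁)/(z₂ − z₁) = (-37 − -85)/1.458 = 32.92.

μ = -47.92, σ = 32.92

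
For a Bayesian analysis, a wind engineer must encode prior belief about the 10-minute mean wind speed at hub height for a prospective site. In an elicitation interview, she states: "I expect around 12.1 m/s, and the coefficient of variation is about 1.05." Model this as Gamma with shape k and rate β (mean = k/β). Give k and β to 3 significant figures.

For Gamma(k, rate β): mean = k/β, variance = k/β², so CV = 1/√k.
CV = 1.05, hence k = 1/CV² = 0.907.
Then β = k/mean = 0.907/12.1 = 0.075.

k ≈ 0.907, β ≈ 0.075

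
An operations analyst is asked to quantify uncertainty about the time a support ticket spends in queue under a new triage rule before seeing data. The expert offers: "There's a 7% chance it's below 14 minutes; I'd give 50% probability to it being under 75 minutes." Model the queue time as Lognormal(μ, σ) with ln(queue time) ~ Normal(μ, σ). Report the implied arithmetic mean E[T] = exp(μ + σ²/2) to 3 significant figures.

E[T] ≈ 143 minutes

If T ~ Lognormal(μ,σ) then ln T ~ Normal(μ,σ), so the p-quantile of ln T is μ + z_p·σ.
ln(14) = 2.639 and ln(75) = 4.317; z_{0.07} = -1.476, z_{0.5} = 0.
σ = (4.317 − 2.639)/(0 − (-1.476)) = 1.137.
μ = 2.639 − (-1.476)·1.137 = 4.317.
E[T] = exp(μ + σ²/2) = exp(4.317 + 0.6467) = 143 minutes.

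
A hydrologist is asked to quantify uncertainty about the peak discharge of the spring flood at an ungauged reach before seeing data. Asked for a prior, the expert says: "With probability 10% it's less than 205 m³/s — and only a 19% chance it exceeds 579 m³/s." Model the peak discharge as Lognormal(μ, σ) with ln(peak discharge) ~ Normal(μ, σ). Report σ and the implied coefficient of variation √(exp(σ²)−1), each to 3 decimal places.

If T ~ Lognormal(μ,σ) then ln T ~ Normal(μ,σ), so the p-quantile of ln T is μ + z_p·σ.
ln(205) = 5.323 and ln(579) = 6.361; z_{0.1} = -1.282, z_{0.81} = 0.8779.
σ = (6.361 − 5.323)/(0.8779 − (-1.282)) = 0.481.
μ = 5.323 − (-1.282)·0.481 = 5.939.
CV = √(exp(σ²)−1) = √(exp(0.2312)−1) = 0.510.

σ ≈ 0.481, CV ≈ 0.510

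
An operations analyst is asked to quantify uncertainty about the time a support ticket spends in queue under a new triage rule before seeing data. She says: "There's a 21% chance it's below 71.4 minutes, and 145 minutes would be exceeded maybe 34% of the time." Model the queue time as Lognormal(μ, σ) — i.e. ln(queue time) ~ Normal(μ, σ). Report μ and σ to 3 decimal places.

μ ≈ 4.737, σ ≈ 0.581

If T ~ Lognormal(μ,σ) then ln T ~ Normal(μ,σ), so the p-quantile of ln T is μ + z_p·σ.
ln(71.4) = 4.268 and ln(145) = 4.977; z_{0.21} = -0.8064, z_{0.66} = 0.4125.
σ = (4.977 − 4.268)/(0.4125 − (-0.8064)) = 0.581.
μ = 4.268 − (-0.8064)·0.581 = 4.737.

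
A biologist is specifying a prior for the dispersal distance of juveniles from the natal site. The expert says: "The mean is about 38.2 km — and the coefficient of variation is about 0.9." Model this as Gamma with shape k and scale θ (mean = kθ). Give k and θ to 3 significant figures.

For Gamma(k, scale θ): mean = kθ, variance = kθ², so CV = 1/√k.
CV = 0.9, hence k = 1/CV² = 1.23.
Then θ = mean/k = 38.2/1.23 = 30.9.

k ≈ 1.23, θ ≈ 30.9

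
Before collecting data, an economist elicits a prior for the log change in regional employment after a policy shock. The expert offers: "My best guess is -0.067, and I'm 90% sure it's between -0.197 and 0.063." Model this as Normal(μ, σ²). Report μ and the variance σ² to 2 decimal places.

μ = -0.07, σ² = 0.01

A symmetric 90% interval runs μ ± z·σ with z = 1.645.
Half-width = 0.13, so σ = 0.13/1.645 = 0.079 and σ² = 0.01.
μ is the stated best guess, -0.07.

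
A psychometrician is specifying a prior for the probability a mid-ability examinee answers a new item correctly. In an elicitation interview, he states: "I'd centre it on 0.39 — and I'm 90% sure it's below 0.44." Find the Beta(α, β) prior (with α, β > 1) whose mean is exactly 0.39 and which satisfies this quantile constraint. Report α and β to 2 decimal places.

With mean 0.39 fixed, write α = 0.39s, β = 0.61s where s = α+β.
Need P(θ < 0.44) = 0.9 under Beta(0.39s, 0.61s). Normal approximation: (q−m)/√(m(1−m)/s) ≈ z_{0.9} = 1.28, so s ≈ 0.39·0.61·(1.28)²/(0.44−0.39)² = 156.3.
At s = 156.3: P(θ<0.44) ≈ 0.899. Adjusting to match 0.9 gives s ≈ 157.80.
So α = 0.39·157.80 ≈ 61.54, β = 0.61·157.80 ≈ 96.26.

α ≈ 61.54, β ≈ 96.26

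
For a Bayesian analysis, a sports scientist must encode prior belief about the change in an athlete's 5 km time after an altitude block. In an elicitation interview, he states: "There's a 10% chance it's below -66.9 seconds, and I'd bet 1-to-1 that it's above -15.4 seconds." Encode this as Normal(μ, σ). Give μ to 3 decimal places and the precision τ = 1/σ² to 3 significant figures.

The p-quantile of Normal(μ,σ) is μ + z_p·σ, with z_{0.1} = -1.282 and z_{0.5} = 0.
Eliminate σ: μ = (z₂·x₁ − z₁·x₂)/(z₂ − z₁) = (0·-66.9 − (-1.282)·-15.4)/1.282 = -15.400.
Then σ = (x₂ − x₁)/(z₂ − z₁) = (-15.4 − -66.9)/1.282 = 40.186.
Precision τ = 1/σ² = 1/40.19² = 0.000619.

μ = -15.400, τ = 0.000619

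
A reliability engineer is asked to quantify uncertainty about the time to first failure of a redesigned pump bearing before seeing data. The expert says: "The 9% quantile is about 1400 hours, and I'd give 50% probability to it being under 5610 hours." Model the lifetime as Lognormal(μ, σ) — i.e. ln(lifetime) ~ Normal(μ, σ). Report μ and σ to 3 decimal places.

If T ~ Lognormal(μ,σ) then ln T ~ Normal(μ,σ), so the p-quantile of ln T is μ + z_p·σ.
ln(1400) = 7.244 and ln(5610) = 8.632; z_{0.09} = -1.341, z_{0.5} = 0.
σ = (8.632 − 7.244)/(0 − (-1.341)) = 1.035.
μ = 7.244 − (-1.341)·1.035 = 8.632.

μ ≈ 8.632, σ ≈ 1.035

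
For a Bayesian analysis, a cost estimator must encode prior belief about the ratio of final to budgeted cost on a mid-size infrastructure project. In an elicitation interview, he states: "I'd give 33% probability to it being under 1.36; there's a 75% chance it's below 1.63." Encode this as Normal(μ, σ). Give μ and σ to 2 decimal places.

For Normal(μ,σ), the p-quantile is μ + z_p·σ. Here z_{0.33} = -0.4399, z_{0.75} = 0.6745.
So 1.36 = μ − 0.4399σ and 1.63 = μ + 0.6745σ.
Subtracting: σ = (1.63 − 1.36)/(0.6745 − (-0.4399)) = 0.24.
Then μ = 1.36 − (-0.4399)·0.24 = 1.47.

μ = 1.47, σ = 0.24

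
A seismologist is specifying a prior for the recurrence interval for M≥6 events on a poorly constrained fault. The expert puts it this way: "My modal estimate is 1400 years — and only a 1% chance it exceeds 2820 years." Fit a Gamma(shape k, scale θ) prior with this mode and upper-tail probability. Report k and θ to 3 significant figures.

k ≈ 11, θ ≈ 140

Gamma(k,θ) with k>1 has mode (k−1)θ, so θ = 1400/(k−1).
Need P(X < 2820) = 0.99 with θ tied to k this way. Start at k = 2, θ = 1400: P(X<2820) ≈ 0.598.
Too low — raise k to concentrate. Iterating converges to k ≈ 11.
Then θ = 1400/(11−1) ≈ 140.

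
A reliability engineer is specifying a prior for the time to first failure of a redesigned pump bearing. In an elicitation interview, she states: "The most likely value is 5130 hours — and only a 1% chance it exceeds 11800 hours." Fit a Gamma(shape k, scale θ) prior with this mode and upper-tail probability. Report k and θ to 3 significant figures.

k ≈ 7.89, θ ≈ 745

Gamma(k,θ) with k>1 has mode (k−1)θ, so θ = 5130/(k−1).
Need P(X < 11800) = 0.99 with θ tied to k this way. Start at k = 2, θ = 5130: P(X<11800) ≈ 0.669.
Too low — raise k to concentrate. Iterating converges to k ≈ 7.89.
Then θ = 5130/(7.89−1) ≈ 745.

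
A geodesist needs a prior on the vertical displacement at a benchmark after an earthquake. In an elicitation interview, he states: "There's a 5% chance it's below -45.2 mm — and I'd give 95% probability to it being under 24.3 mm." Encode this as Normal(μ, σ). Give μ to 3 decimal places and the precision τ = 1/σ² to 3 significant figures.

μ = -10.450, τ = 0.00224

The p-quantile of Normal(μ,σ) is μ + z_p·σ, with z_{0.05} = -1.645 and z_{0.95} = 1.645.
Eliminate σ: μ = (z₂·x₁ − z₁·x₂)/(z₂ − z₁) = (1.645·-45.2 − (-1.645)·24.3)/3.29 = -10.450.
Then σ = (x₂ − x₁)/(z₂ − z₁) = (24.3 − -45.2)/3.29 = 21.126.
Precision τ = 1/σ² = 1/21.13² = 0.00224.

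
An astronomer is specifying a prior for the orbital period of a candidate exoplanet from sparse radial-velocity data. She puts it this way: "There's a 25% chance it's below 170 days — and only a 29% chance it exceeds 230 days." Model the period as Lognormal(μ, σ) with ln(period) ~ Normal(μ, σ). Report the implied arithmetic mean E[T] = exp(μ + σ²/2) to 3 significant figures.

If T ~ Lognormal(μ,σ) then ln T ~ Normal(μ,σ), so the p-quantile of ln T is μ + z_p·σ.
ln(170) = 5.136 and ln(230) = 5.438; z_{0.25} = -0.6745, z_{0.71} = 0.5534.
σ = (5.438 − 5.136)/(0.5534 − (-0.6745)) = 0.246.
μ = 5.136 − (-0.6745)·0.246 = 5.302.
E[T] = exp(μ + σ²/2) = exp(5.302 + 0.0303) = 207 days.

E[T] ≈ 207 days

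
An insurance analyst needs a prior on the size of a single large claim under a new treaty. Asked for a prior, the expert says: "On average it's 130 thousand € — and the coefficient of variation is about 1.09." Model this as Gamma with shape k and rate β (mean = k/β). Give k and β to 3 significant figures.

For Gamma(k, rate β): mean = k/β, variance = k/β², so CV = 1/√k.
CV = 1.09, hence k = 1/CV² = 0.842.
Then β = k/mean = 0.842/130 = 0.00647.

k ≈ 0.842, β ≈ 0.00647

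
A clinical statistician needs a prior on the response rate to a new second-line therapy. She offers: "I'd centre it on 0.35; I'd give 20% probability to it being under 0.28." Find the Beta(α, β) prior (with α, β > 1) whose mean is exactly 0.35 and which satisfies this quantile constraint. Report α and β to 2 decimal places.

With mean 0.35 fixed, write α = 0.35s, β = 0.65s where s = α+β.
Need P(θ < 0.28) = 0.2 under Beta(0.35s, 0.65s). Normal approximation: (q−m)/√(m(1−m)/s) ≈ z_{0.2} = -0.842, so s ≈ 0.35·0.65·(-0.842)²/(0.28−0.35)² = 32.9.
At s = 32.9: P(θ<0.28) ≈ 0.203. Adjusting to match 0.2 gives s ≈ 33.68.
So α = 0.35·33.68 ≈ 11.79, β = 0.65·33.68 ≈ 21.89.

α ≈ 11.79, β ≈ 21.89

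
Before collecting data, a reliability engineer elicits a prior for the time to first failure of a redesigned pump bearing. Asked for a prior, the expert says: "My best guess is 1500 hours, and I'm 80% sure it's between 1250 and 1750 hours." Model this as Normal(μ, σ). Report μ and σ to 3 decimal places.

A symmetric 80% interval runs μ ± z·σ with z = 1.282.
Half-width = 250, so σ = 250/1.282 = 195.076.
μ is the stated best guess, 1500.000.

μ = 1500.000, σ = 195.076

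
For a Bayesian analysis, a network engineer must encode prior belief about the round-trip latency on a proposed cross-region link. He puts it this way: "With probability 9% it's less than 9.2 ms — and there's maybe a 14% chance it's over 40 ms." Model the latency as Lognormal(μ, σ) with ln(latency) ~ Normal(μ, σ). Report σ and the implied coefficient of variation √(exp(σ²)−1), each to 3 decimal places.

If T ~ Lognormal(μ,σ) then ln T ~ Normal(μ,σ), so the p-quantile of ln T is μ + z_p·σ.
ln(9.2) = 2.219 and ln(40) = 3.689; z_{0.09} = -1.341, z_{0.86} = 1.08.
σ = (3.689 − 2.219)/(1.08 − (-1.341)) = 0.607.
μ = 2.219 − (-1.341)·0.607 = 3.033.
CV = √(exp(σ²)−1) = √(exp(0.3685)−1) = 0.667.

σ ≈ 0.607, CV ≈ 0.667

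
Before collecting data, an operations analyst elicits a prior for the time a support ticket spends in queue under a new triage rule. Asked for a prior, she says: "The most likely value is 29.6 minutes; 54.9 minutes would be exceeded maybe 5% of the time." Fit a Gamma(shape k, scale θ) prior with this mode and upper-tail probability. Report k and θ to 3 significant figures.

k ≈ 8.29, θ ≈ 4.06

Gamma(k,θ) with k>1 has mode (k−1)θ, so θ = 29.6/(k−1).
Need P(X < 54.9) = 0.95 with θ tied to k this way. Start at k = 2, θ = 29.6: P(X<54.9) ≈ 0.553.
Too low — raise k to concentrate. Iterating converges to k ≈ 8.29.
Then θ = 29.6/(8.29−1) ≈ 4.06.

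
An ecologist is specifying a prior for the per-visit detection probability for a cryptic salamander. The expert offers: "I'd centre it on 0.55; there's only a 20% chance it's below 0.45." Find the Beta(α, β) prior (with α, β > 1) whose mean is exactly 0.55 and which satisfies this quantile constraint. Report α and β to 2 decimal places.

With mean 0.55 fixed, write α = 0.55s, β = 0.45s where s = α+β.
Need P(θ < 0.45) = 0.2 under Beta(0.55s, 0.45s). Normal approximation: (q−m)/√(m(1−m)/s) ≈ z_{0.2} = -0.842, so s ≈ 0.55·0.45·(-0.842)²/(0.45−0.55)² = 17.5.
At s = 17.5: P(θ<0.45) ≈ 0.200. Adjusting to match 0.2 gives s ≈ 17.47.
So α = 0.55·17.47 ≈ 9.61, β = 0.45·17.47 ≈ 7.86.

α ≈ 9.61, β ≈ 7.86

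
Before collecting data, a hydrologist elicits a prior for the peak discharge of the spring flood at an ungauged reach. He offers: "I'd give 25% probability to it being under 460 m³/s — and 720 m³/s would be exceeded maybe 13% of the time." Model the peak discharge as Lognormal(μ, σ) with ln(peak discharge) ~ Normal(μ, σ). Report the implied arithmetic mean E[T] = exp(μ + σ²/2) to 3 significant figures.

E[T] ≈ 561 m³/s

If T ~ Lognormal(μ,σ) then ln T ~ Normal(μ,σ), so the p-quantile of ln T is μ + z_p·σ.
ln(460) = 6.131 and ln(720) = 6.579; z_{0.25} = -0.6745, z_{0.87} = 1.126.
σ = (6.579 − 6.131)/(1.126 − (-0.6745)) = 0.249.
μ = 6.131 − (-0.6745)·0.249 = 6.299.
E[T] = exp(μ + σ²/2) = exp(6.299 + 0.0309) = 561 m³/s.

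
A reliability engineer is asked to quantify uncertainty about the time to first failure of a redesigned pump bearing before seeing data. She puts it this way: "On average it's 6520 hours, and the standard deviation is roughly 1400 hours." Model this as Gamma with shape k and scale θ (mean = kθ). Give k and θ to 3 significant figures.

k ≈ 21.7, θ ≈ 301

For Gamma(k, scale θ): mean = kθ, variance = kθ², so CV = 1/√k.
CV = SD/mean = 1400/6520 = 0.2147, hence k = 1/CV² = 21.7.
Then θ = mean/k = 6520/21.7 = 301.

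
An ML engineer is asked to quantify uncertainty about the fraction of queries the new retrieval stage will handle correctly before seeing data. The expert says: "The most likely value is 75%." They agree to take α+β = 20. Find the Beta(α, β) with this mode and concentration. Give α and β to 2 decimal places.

α = 14.50, β = 5.50

For α,β > 1 the Beta mode is (α−1)/(α+β−2). With α+β = 20, the mode is (α−1)/18.
Set (α−1)/18 = 0.75 → α = 1 + 0.75·18 = 14.50.
β = 20 − α = 5.50.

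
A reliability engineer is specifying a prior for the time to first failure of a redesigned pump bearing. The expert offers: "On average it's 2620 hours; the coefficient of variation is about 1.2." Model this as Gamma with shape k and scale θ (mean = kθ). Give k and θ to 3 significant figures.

k ≈ 0.694, θ ≈ 3770

For Gamma(k, scale θ): mean = kθ, variance = kθ², so CV = 1/√k.
CV = 1.2, hence k = 1/CV² = 0.694.
Then θ = mean/k = 2620/0.694 = 3770.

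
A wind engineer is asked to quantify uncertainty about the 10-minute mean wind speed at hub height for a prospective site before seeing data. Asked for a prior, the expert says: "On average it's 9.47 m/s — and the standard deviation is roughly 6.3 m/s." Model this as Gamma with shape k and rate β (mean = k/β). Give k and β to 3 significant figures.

k ≈ 2.26, β ≈ 0.239

For Gamma(k, rate β): mean = k/β, variance = k/β², so CV = 1/√k.
CV = SD/mean = 6.3/9.47 = 0.6653, hence k = 1/CV² = 2.26.
Then β = k/mean = 2.26/9.47 = 0.239.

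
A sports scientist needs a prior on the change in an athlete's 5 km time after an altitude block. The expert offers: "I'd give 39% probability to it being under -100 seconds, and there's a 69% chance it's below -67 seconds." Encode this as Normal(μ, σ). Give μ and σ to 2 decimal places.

For Normal(μ,σ), the p-quantile is μ + z_p·σ. Here z_{0.39} = -0.2793, z_{0.69} = 0.4959.
So -100 = μ − 0.2793σ and -67 = μ + 0.4959σ.
Subtracting: σ = (-67 − -100)/(0.4959 − (-0.2793)) = 42.57.
Then μ = -100 − (-0.2793)·42.57 = -88.11.

μ = -88.11, σ = 42.57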